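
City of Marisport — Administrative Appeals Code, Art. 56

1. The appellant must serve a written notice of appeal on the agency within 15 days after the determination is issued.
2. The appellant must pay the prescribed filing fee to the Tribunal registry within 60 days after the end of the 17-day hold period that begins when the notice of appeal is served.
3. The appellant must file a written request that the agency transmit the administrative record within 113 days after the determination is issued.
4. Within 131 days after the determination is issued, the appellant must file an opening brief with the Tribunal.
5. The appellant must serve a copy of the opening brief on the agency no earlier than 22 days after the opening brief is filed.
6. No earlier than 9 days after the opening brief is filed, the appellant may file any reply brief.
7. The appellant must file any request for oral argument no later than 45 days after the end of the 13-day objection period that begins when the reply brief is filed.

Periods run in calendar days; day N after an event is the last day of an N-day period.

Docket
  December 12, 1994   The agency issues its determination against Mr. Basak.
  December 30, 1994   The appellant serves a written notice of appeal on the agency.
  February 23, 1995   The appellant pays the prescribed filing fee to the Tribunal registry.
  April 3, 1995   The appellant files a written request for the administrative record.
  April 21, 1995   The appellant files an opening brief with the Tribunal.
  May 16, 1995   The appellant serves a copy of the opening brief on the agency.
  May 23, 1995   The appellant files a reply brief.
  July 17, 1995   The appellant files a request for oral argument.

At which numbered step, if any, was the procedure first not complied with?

Step 1: 15 days after December 12, 1994 (when the determination is issued) is December 27, 1994; December 30, 1994 misses that deadline by 3 days.
The analysis stops there.

Step 1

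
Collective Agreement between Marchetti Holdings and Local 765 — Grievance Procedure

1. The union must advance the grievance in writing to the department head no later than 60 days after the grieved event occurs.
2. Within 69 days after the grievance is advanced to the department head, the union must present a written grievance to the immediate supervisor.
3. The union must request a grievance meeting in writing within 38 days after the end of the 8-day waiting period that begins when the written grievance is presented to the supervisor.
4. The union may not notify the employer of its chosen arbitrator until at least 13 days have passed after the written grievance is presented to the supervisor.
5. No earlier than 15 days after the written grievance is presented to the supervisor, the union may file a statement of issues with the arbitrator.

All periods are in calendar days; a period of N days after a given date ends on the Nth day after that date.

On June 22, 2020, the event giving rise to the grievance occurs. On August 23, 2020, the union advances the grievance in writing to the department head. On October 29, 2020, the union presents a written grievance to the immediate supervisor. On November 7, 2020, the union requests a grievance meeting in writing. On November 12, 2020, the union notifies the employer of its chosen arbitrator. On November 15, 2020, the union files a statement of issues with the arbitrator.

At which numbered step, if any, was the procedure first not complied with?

Step 1

Step 1: 60 days after June 22, 2020 (when the grieved event occurs) is August 21, 2020; August 23, 2020 misses that deadline by 2 days.
That is the first point of non-compliance.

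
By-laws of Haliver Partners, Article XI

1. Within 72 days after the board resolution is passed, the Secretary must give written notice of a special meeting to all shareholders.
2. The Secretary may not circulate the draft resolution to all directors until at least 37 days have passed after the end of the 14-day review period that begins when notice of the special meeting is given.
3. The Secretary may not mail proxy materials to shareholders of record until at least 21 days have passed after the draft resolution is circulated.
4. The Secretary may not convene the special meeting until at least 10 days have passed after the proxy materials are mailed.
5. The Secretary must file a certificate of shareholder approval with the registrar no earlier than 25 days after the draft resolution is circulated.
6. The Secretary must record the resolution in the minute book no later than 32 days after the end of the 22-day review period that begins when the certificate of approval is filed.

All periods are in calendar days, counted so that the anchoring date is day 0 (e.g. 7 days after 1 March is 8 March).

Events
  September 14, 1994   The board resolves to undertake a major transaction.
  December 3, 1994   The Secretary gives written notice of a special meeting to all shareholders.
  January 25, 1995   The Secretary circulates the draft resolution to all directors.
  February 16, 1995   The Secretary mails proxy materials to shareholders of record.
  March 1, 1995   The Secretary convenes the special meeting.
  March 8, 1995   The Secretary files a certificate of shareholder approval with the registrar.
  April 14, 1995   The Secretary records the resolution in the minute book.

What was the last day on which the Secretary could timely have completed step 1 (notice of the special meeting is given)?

Step 1 runs from September 14, 1994, when the board resolution is passed. 72 days after September 14, 1994 is November 25, 1994.

November 25, 1994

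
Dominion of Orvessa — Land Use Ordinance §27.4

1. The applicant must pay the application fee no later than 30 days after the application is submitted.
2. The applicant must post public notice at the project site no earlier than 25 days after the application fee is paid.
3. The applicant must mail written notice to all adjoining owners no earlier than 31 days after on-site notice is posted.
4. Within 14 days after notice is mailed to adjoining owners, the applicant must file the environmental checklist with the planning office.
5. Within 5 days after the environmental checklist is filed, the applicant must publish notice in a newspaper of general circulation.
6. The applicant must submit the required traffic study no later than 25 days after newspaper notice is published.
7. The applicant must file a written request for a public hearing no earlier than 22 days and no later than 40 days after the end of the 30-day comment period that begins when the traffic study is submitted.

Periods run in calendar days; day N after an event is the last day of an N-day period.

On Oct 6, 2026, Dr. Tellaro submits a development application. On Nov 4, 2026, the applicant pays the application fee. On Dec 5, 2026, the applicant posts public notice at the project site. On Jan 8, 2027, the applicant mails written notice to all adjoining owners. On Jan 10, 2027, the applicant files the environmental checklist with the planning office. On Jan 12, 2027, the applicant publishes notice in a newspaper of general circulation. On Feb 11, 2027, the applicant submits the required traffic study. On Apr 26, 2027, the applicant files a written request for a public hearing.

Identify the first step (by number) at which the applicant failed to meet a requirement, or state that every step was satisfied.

Step 1: 30 days after Oct 6, 2026 (when the application is submitted) is Nov 5, 2026; Nov 4, 2026 is within that limit.
Step 2: the earliest permitted date is 25 days after Nov 4, 2026 (when the application fee is paid), i.e. Nov 29, 2026; Dec 5, 2026 is on or after that date.
Step 3: the earliest permitted date is 31 days after Dec 5, 2026 (when on-site notice is posted), i.e. Jan 5, 2027; done Jan 8, 2027 — permitted.
Step 4: 14 days after Jan 8, 2027 (when notice is mailed to adjoining owners) is Jan 22, 2027; done Jan 10, 2027 — timely.
Step 5: 5 days after Jan 10, 2027 (when the environmental checklist is filed) is Jan 15, 2027; done Jan 12, 2027 — timely.
Step 6: 25 days after Jan 12, 2027 (when newspaper notice is published) is Feb 6, 2027; not done until Feb 11, 2027, 5 days after the deadline.
That is the first point of non-compliance.

Step 6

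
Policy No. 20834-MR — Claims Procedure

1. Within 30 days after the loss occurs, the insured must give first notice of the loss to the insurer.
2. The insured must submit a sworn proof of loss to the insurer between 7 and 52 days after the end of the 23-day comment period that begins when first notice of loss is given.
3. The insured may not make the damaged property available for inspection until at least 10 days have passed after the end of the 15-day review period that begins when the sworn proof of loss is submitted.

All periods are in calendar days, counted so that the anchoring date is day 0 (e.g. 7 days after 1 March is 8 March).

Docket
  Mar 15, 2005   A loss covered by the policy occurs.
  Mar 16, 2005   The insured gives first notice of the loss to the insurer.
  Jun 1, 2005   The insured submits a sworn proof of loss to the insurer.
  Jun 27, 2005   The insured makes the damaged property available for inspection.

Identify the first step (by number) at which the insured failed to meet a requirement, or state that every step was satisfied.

(1) due by Mar 15, 2005 + 30 days = Apr 14, 2005; completed Mar 16, 2005, before the deadline.
(2) the permitted window runs from Apr 8, 2005 + 7 = Apr 15, 2005 to Apr 8, 2005 + 52 = May 30, 2005; Jun 1, 2005 is 2 days past the end of the window.
The analysis stops there.

Step 2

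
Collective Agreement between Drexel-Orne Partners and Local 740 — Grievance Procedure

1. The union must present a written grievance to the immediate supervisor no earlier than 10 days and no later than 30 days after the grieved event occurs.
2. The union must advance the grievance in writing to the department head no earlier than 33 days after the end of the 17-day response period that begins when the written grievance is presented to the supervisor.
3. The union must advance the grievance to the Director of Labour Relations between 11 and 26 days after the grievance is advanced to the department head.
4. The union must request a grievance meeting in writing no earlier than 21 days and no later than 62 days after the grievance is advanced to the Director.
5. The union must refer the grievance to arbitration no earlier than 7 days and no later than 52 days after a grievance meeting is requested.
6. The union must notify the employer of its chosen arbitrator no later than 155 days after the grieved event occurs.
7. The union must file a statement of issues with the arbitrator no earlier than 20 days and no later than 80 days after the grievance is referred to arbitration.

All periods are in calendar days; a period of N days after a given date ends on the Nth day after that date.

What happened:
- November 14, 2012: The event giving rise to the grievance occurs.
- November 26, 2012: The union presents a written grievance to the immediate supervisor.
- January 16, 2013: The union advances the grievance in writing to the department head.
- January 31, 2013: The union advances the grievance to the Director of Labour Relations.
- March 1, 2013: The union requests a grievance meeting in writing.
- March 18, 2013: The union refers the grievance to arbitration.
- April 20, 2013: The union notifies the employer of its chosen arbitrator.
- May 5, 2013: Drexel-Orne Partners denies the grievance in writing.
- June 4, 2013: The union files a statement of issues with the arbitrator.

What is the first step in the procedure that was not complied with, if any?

(1) the permitted window runs from November 14, 2012 + 10 = November 24, 2012 to November 14, 2012 + 30 = December 14, 2012; done November 26, 2012, which is between those dates.
(2) permitted from December 13, 2012 + 33 days = January 15, 2013 onward; done January 16, 2013 — permitted.
(3) the permitted window runs from January 16, 2013 + 11 = January 27, 2013 to January 16, 2013 + 26 = February 11, 2013; done January 31, 2013, which is between those dates.
(4) the permitted window runs from January 31, 2013 + 21 = February 21, 2013 to January 31, 2013 + 62 = April 3, 2013; done March 1, 2013 — within the window.
(5) the permitted window runs from March 1, 2013 + 7 = March 8, 2013 to March 1, 2013 + 52 = April 22, 2013; March 18, 2013 falls inside that range.
(6) due by November 14, 2012 + 155 days = April 18, 2013; April 20, 2013 misses that deadline by 2 days.

Step 6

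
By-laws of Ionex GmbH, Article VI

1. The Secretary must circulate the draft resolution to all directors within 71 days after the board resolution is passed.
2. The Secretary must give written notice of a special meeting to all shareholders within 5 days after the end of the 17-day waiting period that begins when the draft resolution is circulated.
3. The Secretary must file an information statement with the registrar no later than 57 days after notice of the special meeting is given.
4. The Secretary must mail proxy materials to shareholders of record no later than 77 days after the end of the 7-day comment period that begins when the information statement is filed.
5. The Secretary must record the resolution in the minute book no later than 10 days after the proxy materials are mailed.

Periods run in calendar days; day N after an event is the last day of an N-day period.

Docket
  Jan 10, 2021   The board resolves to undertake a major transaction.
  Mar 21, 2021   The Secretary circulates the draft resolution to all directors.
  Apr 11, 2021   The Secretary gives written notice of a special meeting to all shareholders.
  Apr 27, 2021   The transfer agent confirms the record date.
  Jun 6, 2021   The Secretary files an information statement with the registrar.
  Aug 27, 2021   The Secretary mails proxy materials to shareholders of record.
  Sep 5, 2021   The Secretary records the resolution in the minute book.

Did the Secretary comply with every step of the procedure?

Yes

(1) due by Jan 10, 2021 + 71 days = Mar 22, 2021; done Mar 21, 2021 — timely.
(2) due by Apr 7, 2021 + 5 days = Apr 12, 2021; Apr 11, 2021 is within that limit.
(3) due by Apr 11, 2021 + 57 days = Jun 7, 2021; completed Jun 6, 2021, before the deadline.
(4) due by Jun 13, 2021 + 77 days = Aug 29, 2021; completed Aug 27, 2021, before the deadline.
(5) due by Aug 27, 2021 + 10 days = Sep 6, 2021; Sep 5, 2021 is within that limit.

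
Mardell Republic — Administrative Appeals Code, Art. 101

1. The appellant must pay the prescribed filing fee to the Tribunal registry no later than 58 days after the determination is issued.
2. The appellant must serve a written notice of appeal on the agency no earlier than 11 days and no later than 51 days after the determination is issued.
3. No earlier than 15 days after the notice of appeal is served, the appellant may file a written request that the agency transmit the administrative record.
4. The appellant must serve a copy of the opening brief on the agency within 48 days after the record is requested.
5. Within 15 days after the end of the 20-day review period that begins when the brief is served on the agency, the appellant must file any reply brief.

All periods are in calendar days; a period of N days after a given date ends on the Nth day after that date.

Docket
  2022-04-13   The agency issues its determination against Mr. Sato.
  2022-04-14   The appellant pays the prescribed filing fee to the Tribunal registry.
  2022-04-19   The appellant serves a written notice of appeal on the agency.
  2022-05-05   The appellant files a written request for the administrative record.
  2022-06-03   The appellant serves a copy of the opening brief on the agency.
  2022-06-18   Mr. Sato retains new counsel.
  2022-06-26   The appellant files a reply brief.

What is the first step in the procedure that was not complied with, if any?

Step 1 — counting 58 days from 2022-04-13 (when the determination is issued) gives a deadline of 2022-06-10; done 2022-04-14 — timely.
Step 2 — 11 and 51 days from 2022-04-13 (when the determination is issued) are 2022-04-24 and 2022-06-03 respectively; done 2022-04-19 — 5 days before the window opened.

Step 2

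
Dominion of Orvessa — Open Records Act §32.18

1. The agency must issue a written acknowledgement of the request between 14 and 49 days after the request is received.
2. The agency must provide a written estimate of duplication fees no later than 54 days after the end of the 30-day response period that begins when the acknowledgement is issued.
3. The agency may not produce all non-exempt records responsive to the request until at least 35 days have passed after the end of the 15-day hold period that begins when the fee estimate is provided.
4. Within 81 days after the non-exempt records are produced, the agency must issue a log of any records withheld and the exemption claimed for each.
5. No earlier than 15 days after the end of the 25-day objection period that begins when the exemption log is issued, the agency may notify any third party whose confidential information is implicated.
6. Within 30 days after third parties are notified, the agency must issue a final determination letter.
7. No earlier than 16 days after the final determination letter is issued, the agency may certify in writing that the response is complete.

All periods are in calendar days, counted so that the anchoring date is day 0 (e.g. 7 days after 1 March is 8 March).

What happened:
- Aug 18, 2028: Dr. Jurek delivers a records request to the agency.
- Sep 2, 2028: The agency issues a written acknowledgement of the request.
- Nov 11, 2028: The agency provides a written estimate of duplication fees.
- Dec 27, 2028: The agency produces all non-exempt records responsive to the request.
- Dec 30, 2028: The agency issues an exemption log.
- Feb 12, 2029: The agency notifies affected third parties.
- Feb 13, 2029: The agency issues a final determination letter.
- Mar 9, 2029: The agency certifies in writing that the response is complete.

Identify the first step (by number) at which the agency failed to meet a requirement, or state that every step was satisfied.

(1) the permitted window runs from Aug 18, 2028 + 14 = Sep 1, 2028 to Aug 18, 2028 + 49 = Oct 6, 2028; done Sep 2, 2028 — within the window.
(2) due by Oct 2, 2028 + 54 days = Nov 25, 2028; completed Nov 11, 2028, before the deadline.
(3) permitted from Nov 26, 2028 + 35 days = Dec 31, 2028 onward; done Dec 27, 2028 — 4 days too early.
The procedure was therefore not followed at step 3.

Step 3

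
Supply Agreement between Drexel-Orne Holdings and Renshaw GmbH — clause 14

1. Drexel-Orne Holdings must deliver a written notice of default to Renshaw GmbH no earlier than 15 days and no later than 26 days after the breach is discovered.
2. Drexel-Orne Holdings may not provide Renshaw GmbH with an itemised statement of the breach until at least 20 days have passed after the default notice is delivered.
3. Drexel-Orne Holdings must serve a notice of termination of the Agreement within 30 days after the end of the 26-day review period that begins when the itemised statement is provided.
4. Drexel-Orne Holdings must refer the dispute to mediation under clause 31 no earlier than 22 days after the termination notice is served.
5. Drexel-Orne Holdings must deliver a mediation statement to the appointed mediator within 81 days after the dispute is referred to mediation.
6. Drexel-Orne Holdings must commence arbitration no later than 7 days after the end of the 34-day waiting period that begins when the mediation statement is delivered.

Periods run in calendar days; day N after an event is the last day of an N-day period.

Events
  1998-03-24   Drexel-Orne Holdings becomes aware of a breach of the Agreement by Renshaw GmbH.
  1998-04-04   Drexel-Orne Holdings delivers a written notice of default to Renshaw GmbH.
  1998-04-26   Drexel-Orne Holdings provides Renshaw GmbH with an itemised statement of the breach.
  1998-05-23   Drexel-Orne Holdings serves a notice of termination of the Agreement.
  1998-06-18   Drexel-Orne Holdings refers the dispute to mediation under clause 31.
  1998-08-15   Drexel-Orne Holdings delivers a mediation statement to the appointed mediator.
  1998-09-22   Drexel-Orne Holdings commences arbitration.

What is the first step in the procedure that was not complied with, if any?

Step 1

(1) the permitted window runs from 1998-03-24 + 15 = 1998-04-08 to 1998-03-24 + 26 = 1998-04-19; done 1998-04-04 — 4 days before the window opened.
That is the first point of non-compliance.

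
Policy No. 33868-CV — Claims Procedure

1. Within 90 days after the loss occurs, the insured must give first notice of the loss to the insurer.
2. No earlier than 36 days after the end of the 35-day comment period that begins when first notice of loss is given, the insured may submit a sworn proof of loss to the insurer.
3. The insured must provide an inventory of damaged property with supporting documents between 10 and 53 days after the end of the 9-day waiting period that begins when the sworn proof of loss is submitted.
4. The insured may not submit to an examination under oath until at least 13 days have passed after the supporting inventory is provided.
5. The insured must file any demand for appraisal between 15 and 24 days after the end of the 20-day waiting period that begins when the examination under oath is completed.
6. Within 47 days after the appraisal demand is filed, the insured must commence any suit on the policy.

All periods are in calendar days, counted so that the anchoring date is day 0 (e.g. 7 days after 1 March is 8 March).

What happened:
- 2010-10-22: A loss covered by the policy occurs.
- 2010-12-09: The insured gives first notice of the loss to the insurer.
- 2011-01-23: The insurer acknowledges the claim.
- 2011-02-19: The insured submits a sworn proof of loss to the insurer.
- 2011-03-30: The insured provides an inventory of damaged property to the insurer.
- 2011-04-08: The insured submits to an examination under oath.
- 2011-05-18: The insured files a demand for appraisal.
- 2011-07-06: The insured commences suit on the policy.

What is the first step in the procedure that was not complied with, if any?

Step 1 — counting 90 days from 2010-10-22 (when the loss occurs) gives a deadline of 2011-01-20; done 2010-12-09 — timely.
Step 2 — must wait 36 days from 2011-01-13 (end of the 35-day comment period, which began when first notice of loss is given on 2010-12-09), so not before 2011-02-18; 2011-02-19 is on or after that date.
Step 3 — 10 and 53 days from 2011-02-28 (end of the 9-day waiting period, which began when the sworn proof of loss is submitted on 2011-02-19) are 2011-03-10 and 2011-04-22 respectively; 2011-03-30 falls inside that range.
Step 4 — must wait 13 days from 2011-03-30 (when the supporting inventory is provided), so not before 2011-04-12; 2011-04-08 is 4 days before the earliest permitted date.
The procedure was therefore not followed at step 4.

Step 4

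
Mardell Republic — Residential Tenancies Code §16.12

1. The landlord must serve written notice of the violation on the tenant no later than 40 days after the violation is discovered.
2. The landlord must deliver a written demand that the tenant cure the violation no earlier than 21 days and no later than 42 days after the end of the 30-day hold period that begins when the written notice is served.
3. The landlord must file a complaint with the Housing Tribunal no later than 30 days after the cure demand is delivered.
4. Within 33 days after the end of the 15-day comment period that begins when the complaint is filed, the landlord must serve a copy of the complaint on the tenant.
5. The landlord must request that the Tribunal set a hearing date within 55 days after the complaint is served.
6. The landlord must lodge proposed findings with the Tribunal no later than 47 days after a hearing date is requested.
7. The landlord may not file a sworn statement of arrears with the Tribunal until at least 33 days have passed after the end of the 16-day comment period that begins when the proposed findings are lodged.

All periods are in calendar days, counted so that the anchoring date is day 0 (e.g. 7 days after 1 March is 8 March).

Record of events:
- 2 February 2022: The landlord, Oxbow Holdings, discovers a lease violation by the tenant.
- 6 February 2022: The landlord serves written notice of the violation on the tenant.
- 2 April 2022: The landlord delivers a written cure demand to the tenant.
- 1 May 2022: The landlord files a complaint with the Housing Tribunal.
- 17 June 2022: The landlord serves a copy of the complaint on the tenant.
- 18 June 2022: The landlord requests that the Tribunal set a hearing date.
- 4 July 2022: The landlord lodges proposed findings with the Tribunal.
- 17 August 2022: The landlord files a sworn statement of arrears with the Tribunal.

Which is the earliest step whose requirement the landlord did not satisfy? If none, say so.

Step 7

(1) due by 2 February 2022 + 40 days = 14 March 2022; done 6 February 2022 — timely.
(2) the permitted window runs from 8 March 2022 + 21 = 29 March 2022 to 8 March 2022 + 42 = 19 April 2022; 2 April 2022 falls inside that range.
(3) due by 2 April 2022 + 30 days = 2 May 2022; done 1 May 2022 — timely.
(4) due by 16 May 2022 + 33 days = 18 June 2022; 17 June 2022 is within that limit.
(5) due by 17 June 2022 + 55 days = 11 August 2022; completed 18 June 2022, before the deadline.
(6) due by 18 June 2022 + 47 days = 4 August 2022; 4 July 2022 is within that limit.
(7) permitted from 20 July 2022 + 33 days = 22 August 2022 onward; done 17 August 2022 — 5 days too early.
The analysis stops there.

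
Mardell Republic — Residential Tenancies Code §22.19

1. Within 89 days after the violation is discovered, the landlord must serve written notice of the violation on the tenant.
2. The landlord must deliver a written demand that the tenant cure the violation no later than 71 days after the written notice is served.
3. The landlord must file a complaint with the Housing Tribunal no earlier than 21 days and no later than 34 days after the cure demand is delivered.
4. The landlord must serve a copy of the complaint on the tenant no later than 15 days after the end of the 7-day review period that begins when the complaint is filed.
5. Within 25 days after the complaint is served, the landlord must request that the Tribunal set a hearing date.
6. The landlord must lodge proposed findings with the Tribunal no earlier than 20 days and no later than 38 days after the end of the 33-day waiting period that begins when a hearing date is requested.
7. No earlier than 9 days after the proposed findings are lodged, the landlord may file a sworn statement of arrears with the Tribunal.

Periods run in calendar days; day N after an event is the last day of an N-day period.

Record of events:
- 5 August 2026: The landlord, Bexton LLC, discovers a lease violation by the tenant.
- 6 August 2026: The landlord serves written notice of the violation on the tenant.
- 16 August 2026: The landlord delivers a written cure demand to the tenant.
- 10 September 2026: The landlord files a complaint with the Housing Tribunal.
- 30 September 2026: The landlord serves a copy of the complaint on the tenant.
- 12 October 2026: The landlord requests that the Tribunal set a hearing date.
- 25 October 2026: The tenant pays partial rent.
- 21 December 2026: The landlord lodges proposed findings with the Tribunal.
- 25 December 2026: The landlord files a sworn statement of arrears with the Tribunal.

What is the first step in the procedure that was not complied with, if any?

Step 1 — counting 89 days from 5 August 2026 (when the violation is discovered) gives a deadline of 2 November 2026; 6 August 2026 is within that limit.
Step 2 — counting 71 days from 6 August 2026 (when the written notice is served) gives a deadline of 16 October 2026; completed 16 August 2026, before the deadline.
Step 3 — 21 and 34 days from 16 August 2026 (when the cure demand is delivered) are 6 September 2026 and 19 September 2026 respectively; 10 September 2026 falls inside that range.
Step 4 — counting 15 days from 17 September 2026 (end of the 7-day review period, which began when the complaint is filed on 10 September 2026) gives a deadline of 2 October 2026; completed 30 September 2026, before the deadline.
Step 5 — counting 25 days from 30 September 2026 (when the complaint is served) gives a deadline of 25 October 2026; done 12 October 2026 — timely.
Step 6 — 20 and 38 days from 14 November 2026 (end of the 33-day waiting period, which began when a hearing date is requested on 12 October 2026) are 4 December 2026 and 22 December 2026 respectively; done 21 December 2026 — within the window.
Step 7 — must wait 9 days from 21 December 2026 (when the proposed findings are lodged), so not before 30 December 2026; done 25 December 2026 — 5 days too early.
No need to go further; step 7 was not satisfied.

Step 7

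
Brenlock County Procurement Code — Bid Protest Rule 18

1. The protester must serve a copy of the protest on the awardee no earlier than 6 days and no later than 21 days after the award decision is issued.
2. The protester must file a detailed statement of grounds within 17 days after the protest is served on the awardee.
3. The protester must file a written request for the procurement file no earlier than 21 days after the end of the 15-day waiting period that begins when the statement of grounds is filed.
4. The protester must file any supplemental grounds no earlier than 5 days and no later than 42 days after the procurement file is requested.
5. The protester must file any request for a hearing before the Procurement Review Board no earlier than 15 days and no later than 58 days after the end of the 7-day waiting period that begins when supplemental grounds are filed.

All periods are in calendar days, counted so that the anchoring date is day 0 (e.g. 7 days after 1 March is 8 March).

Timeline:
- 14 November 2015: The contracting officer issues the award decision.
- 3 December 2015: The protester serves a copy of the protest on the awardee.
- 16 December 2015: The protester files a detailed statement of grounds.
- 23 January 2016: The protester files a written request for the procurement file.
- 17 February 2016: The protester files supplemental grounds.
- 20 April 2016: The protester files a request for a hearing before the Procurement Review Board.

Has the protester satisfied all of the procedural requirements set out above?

(1) the permitted window runs from 14 November 2015 + 6 = 20 November 2015 to 14 November 2015 + 21 = 5 December 2015; 3 December 2015 falls inside that range.
(2) due by 3 December 2015 + 17 days = 20 December 2015; done 16 December 2015 — timely.
(3) permitted from 31 December 2015 + 21 days = 21 January 2016 onward; done 23 January 2016 — permitted.
(4) the permitted window runs from 23 January 2016 + 5 = 28 January 2016 to 23 January 2016 + 42 = 5 March 2016; 17 February 2016 falls inside that range.
(5) the permitted window runs from 24 February 2016 + 15 = 10 March 2016 to 24 February 2016 + 58 = 22 April 2016; done 20 April 2016, which is between those dates.

Yes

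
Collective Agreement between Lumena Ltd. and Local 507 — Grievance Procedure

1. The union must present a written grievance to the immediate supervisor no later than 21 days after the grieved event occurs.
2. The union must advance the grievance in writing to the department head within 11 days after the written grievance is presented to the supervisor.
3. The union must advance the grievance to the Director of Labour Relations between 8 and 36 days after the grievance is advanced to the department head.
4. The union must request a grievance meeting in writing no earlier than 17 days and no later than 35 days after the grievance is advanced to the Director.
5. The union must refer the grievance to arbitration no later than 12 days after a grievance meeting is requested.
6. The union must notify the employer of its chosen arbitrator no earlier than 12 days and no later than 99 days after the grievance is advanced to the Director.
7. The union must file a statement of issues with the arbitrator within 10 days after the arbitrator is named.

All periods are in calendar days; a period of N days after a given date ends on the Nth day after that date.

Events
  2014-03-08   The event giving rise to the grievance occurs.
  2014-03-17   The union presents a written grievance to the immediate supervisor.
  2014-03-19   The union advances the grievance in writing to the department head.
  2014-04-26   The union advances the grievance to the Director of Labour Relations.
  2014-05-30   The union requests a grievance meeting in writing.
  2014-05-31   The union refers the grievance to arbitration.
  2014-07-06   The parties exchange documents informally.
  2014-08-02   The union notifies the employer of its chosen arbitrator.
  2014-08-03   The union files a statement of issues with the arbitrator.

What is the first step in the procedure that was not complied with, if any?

Step 3

Step 1: 21 days after 2014-03-08 (when the grieved event occurs) is 2014-03-29; done 2014-03-17 — timely.
Step 2: 11 days after 2014-03-17 (when the written grievance is presented to the supervisor) is 2014-03-28; 2014-03-19 is within that limit.
Step 3: the window is 8–36 days after 2014-03-19 (when the grievance is advanced to the department head), so 2014-03-27 through 2014-04-24; 2014-04-26 is 2 days past the end of the window.
That is the first point of non-compliance.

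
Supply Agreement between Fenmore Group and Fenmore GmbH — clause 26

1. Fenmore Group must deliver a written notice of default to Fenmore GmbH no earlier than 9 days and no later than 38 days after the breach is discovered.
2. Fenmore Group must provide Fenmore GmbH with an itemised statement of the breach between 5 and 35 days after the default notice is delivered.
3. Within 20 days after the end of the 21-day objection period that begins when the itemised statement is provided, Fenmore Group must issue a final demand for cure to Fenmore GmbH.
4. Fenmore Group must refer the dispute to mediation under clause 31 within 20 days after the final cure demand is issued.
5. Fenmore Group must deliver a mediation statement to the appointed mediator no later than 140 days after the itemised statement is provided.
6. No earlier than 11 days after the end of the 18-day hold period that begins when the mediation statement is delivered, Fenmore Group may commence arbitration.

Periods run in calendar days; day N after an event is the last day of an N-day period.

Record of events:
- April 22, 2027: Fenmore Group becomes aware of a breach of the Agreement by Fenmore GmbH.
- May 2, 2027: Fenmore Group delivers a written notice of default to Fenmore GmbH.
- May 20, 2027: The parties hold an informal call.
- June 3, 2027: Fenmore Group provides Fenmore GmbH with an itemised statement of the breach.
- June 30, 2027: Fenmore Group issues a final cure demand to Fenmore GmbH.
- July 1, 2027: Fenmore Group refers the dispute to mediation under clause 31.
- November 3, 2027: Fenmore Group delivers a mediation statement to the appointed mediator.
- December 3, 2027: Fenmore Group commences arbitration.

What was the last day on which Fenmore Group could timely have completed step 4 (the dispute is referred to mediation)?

Step 4 runs from June 30, 2027, when the final cure demand is issued. 20 days after June 30, 2027 is July 20, 2027.

July 20, 2027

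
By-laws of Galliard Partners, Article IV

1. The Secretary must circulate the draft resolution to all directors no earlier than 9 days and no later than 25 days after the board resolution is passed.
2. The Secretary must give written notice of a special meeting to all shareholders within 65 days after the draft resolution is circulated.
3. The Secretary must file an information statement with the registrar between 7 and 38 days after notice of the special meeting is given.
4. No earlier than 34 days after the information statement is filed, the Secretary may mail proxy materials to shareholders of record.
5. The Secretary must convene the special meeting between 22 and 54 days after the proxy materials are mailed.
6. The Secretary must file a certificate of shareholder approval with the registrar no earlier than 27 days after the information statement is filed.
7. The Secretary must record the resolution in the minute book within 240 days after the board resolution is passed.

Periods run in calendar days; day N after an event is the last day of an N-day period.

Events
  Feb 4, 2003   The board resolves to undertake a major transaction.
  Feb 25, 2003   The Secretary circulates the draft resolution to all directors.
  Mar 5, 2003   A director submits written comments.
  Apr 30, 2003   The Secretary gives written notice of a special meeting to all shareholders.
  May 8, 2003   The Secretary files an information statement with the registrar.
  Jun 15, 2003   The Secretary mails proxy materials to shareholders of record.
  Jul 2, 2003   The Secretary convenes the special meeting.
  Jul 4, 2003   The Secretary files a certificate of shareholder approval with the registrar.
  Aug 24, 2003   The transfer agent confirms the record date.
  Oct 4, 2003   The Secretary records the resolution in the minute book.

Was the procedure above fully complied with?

No

(1) the permitted window runs from Feb 4, 2003 + 9 = Feb 13, 2003 to Feb 4, 2003 + 25 = Mar 1, 2003; done Feb 25, 2003 — within the window.
(2) due by Feb 25, 2003 + 65 days = May 1, 2003; completed Apr 30, 2003, before the deadline.
(3) the permitted window runs from Apr 30, 2003 + 7 = May 7, 2003 to Apr 30, 2003 + 38 = Jun 7, 2003; done May 8, 2003, which is between those dates.
(4) permitted from May 8, 2003 + 34 days = Jun 11, 2003 onward; Jun 15, 2003 is on or after that date.
(5) the permitted window runs from Jun 15, 2003 + 22 = Jul 7, 2003 to Jun 15, 2003 + 54 = Aug 8, 2003; done Jul 2, 2003 — 5 days before the window opened.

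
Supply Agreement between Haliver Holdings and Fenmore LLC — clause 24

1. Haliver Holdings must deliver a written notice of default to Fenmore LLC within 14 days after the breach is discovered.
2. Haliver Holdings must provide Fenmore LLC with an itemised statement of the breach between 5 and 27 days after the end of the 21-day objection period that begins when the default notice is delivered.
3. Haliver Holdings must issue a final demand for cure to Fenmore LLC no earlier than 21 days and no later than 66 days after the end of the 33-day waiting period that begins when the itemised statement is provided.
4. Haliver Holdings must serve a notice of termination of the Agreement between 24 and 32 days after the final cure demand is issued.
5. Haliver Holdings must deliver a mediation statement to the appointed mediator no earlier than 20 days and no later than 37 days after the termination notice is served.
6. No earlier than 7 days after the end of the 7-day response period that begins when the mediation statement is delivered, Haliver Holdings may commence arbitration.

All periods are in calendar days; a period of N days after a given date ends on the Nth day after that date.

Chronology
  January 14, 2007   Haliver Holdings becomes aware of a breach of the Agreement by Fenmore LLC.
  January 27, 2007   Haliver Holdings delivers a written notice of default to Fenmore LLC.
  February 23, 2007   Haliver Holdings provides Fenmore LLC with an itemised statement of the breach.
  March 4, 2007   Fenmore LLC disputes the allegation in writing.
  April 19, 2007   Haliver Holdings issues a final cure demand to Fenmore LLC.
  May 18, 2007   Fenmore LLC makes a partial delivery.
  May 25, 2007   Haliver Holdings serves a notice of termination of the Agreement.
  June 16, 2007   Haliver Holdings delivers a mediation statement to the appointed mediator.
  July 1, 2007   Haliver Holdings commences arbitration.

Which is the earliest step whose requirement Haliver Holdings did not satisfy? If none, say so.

Step 4

Step 1 — counting 14 days from January 14, 2007 (when the breach is discovered) gives a deadline of January 28, 2007; completed January 27, 2007, before the deadline.
Step 2 — 5 and 27 days from February 17, 2007 (end of the 21-day objection period, which began when the default notice is delivered on January 27, 2007) are February 22, 2007 and March 16, 2007 respectively; February 23, 2007 falls inside that range.
Step 3 — 21 and 66 days from March 28, 2007 (end of the 33-day waiting period, which began when the itemised statement is provided on February 23, 2007) are April 18, 2007 and June 2, 2007 respectively; done April 19, 2007, which is between those dates.
Step 4 — 24 and 32 days from April 19, 2007 (when the final cure demand is issued) are May 13, 2007 and May 21, 2007 respectively; done May 25, 2007 — 4 days after the window closed.
The procedure was therefore not followed at step 4.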